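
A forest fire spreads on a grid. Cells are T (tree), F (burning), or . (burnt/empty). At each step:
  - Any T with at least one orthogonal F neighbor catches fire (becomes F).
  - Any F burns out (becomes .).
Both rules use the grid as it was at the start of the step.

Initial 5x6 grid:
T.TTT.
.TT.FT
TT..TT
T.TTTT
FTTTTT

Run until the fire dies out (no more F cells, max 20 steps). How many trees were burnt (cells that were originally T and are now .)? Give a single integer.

Answer: 20

Derivation:
Step 1: +5 fires, +2 burnt (F count now 5)
Step 2: +5 fires, +5 burnt (F count now 5)
Step 3: +7 fires, +5 burnt (F count now 7)
Step 4: +3 fires, +7 burnt (F count now 3)
Step 5: +0 fires, +3 burnt (F count now 0)
Fire out after step 5
Initially T: 21, now '.': 29
Total burnt (originally-T cells now '.'): 20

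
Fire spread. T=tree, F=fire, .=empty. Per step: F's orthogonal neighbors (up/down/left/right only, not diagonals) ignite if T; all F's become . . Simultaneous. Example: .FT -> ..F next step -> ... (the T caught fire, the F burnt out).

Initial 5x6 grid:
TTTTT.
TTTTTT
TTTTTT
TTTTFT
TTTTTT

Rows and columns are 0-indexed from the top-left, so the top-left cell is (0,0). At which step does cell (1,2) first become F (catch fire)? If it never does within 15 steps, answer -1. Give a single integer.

Step 1: cell (1,2)='T' (+4 fires, +1 burnt)
Step 2: cell (1,2)='T' (+6 fires, +4 burnt)
Step 3: cell (1,2)='T' (+6 fires, +6 burnt)
Step 4: cell (1,2)='F' (+5 fires, +6 burnt)
  -> target ignites at step 4
Step 5: cell (1,2)='.' (+4 fires, +5 burnt)
Step 6: cell (1,2)='.' (+2 fires, +4 burnt)
Step 7: cell (1,2)='.' (+1 fires, +2 burnt)
Step 8: cell (1,2)='.' (+0 fires, +1 burnt)
  fire out at step 8

4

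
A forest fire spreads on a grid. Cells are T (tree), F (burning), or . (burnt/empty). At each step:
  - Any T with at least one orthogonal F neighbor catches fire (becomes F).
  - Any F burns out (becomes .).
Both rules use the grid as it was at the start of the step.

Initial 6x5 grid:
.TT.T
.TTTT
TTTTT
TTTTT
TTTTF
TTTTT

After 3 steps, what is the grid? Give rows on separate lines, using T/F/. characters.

Step 1: 3 trees catch fire, 1 burn out
  .TT.T
  .TTTT
  TTTTT
  TTTTF
  TTTF.
  TTTTF
Step 2: 4 trees catch fire, 3 burn out
  .TT.T
  .TTTT
  TTTTF
  TTTF.
  TTF..
  TTTF.
Step 3: 5 trees catch fire, 4 burn out
  .TT.T
  .TTTF
  TTTF.
  TTF..
  TF...
  TTF..

.TT.T
.TTTF
TTTF.
TTF..
TF...
TTF..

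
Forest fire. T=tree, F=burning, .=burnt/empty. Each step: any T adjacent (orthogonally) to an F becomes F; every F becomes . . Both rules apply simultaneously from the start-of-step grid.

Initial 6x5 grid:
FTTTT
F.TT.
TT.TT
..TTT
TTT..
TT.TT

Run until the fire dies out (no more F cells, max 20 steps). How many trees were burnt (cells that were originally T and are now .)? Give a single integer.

Answer: 18

Derivation:
Step 1: +2 fires, +2 burnt (F count now 2)
Step 2: +2 fires, +2 burnt (F count now 2)
Step 3: +2 fires, +2 burnt (F count now 2)
Step 4: +2 fires, +2 burnt (F count now 2)
Step 5: +1 fires, +2 burnt (F count now 1)
Step 6: +2 fires, +1 burnt (F count now 2)
Step 7: +2 fires, +2 burnt (F count now 2)
Step 8: +1 fires, +2 burnt (F count now 1)
Step 9: +1 fires, +1 burnt (F count now 1)
Step 10: +2 fires, +1 burnt (F count now 2)
Step 11: +1 fires, +2 burnt (F count now 1)
Step 12: +0 fires, +1 burnt (F count now 0)
Fire out after step 12
Initially T: 20, now '.': 28
Total burnt (originally-T cells now '.'): 18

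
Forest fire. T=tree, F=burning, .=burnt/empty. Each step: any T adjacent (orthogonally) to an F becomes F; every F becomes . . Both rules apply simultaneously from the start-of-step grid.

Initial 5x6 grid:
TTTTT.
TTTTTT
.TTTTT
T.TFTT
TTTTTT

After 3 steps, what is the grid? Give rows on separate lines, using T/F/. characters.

Step 1: 4 trees catch fire, 1 burn out
  TTTTT.
  TTTTTT
  .TTFTT
  T.F.FT
  TTTFTT
Step 2: 6 trees catch fire, 4 burn out
  TTTTT.
  TTTFTT
  .TF.FT
  T....F
  TTF.FT
Step 3: 7 trees catch fire, 6 burn out
  TTTFT.
  TTF.FT
  .F...F
  T.....
  TF...F

TTTFT.
TTF.FT
.F...F
T.....
TF...F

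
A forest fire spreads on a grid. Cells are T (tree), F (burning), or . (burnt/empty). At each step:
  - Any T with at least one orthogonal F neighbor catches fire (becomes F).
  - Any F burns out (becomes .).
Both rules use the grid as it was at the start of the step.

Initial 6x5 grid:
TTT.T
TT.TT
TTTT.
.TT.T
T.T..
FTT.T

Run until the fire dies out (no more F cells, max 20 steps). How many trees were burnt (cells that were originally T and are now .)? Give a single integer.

Step 1: +2 fires, +1 burnt (F count now 2)
Step 2: +1 fires, +2 burnt (F count now 1)
Step 3: +1 fires, +1 burnt (F count now 1)
Step 4: +1 fires, +1 burnt (F count now 1)
Step 5: +2 fires, +1 burnt (F count now 2)
Step 6: +2 fires, +2 burnt (F count now 2)
Step 7: +3 fires, +2 burnt (F count now 3)
Step 8: +3 fires, +3 burnt (F count now 3)
Step 9: +3 fires, +3 burnt (F count now 3)
Step 10: +0 fires, +3 burnt (F count now 0)
Fire out after step 10
Initially T: 20, now '.': 28
Total burnt (originally-T cells now '.'): 18

Answer: 18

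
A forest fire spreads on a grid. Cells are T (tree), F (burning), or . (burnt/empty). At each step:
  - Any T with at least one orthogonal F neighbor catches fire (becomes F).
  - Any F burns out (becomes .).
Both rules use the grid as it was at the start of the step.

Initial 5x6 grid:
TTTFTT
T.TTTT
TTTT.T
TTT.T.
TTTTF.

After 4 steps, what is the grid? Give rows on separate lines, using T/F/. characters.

Step 1: 5 trees catch fire, 2 burn out
  TTF.FT
  T.TFTT
  TTTT.T
  TTT.F.
  TTTF..
Step 2: 6 trees catch fire, 5 burn out
  TF...F
  T.F.FT
  TTTF.T
  TTT...
  TTF...
Step 3: 5 trees catch fire, 6 burn out
  F.....
  T....F
  TTF..T
  TTF...
  TF....
Step 4: 5 trees catch fire, 5 burn out
  ......
  F.....
  TF...F
  TF....
  F.....

......
F.....
TF...F
TF....
F.....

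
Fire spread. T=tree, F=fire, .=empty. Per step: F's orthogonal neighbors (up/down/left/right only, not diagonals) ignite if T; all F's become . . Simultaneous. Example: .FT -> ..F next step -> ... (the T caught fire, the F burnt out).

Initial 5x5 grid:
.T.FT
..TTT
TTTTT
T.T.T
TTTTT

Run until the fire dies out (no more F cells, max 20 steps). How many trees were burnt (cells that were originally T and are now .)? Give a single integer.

Answer: 17

Derivation:
Step 1: +2 fires, +1 burnt (F count now 2)
Step 2: +3 fires, +2 burnt (F count now 3)
Step 3: +2 fires, +3 burnt (F count now 2)
Step 4: +3 fires, +2 burnt (F count now 3)
Step 5: +3 fires, +3 burnt (F count now 3)
Step 6: +3 fires, +3 burnt (F count now 3)
Step 7: +1 fires, +3 burnt (F count now 1)
Step 8: +0 fires, +1 burnt (F count now 0)
Fire out after step 8
Initially T: 18, now '.': 24
Total burnt (originally-T cells now '.'): 17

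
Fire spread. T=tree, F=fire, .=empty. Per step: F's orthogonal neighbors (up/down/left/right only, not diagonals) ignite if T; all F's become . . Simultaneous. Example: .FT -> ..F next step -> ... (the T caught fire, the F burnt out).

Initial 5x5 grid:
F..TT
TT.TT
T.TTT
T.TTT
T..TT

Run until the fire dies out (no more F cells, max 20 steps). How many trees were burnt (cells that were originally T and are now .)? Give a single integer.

Answer: 5

Derivation:
Step 1: +1 fires, +1 burnt (F count now 1)
Step 2: +2 fires, +1 burnt (F count now 2)
Step 3: +1 fires, +2 burnt (F count now 1)
Step 4: +1 fires, +1 burnt (F count now 1)
Step 5: +0 fires, +1 burnt (F count now 0)
Fire out after step 5
Initially T: 17, now '.': 13
Total burnt (originally-T cells now '.'): 5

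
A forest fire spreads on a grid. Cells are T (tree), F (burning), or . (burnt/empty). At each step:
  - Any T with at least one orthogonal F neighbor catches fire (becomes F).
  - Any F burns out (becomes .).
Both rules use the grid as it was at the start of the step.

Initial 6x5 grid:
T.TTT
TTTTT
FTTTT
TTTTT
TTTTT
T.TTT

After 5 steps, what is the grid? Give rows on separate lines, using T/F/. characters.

Step 1: 3 trees catch fire, 1 burn out
  T.TTT
  FTTTT
  .FTTT
  FTTTT
  TTTTT
  T.TTT
Step 2: 5 trees catch fire, 3 burn out
  F.TTT
  .FTTT
  ..FTT
  .FTTT
  FTTTT
  T.TTT
Step 3: 5 trees catch fire, 5 burn out
  ..TTT
  ..FTT
  ...FT
  ..FTT
  .FTTT
  F.TTT
Step 4: 5 trees catch fire, 5 burn out
  ..FTT
  ...FT
  ....F
  ...FT
  ..FTT
  ..TTT
Step 5: 5 trees catch fire, 5 burn out
  ...FT
  ....F
  .....
  ....F
  ...FT
  ..FTT

...FT
....F
.....
....F
...FT
..FTT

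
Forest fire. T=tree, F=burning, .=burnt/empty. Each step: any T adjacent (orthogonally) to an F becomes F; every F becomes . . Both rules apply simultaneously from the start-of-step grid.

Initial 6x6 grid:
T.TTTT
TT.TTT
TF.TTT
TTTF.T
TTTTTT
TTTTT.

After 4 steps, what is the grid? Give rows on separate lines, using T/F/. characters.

Step 1: 6 trees catch fire, 2 burn out
  T.TTTT
  TF.TTT
  F..FTT
  TFF..T
  TTTFTT
  TTTTT.
Step 2: 8 trees catch fire, 6 burn out
  T.TTTT
  F..FTT
  ....FT
  F....T
  TFF.FT
  TTTFT.
Step 3: 9 trees catch fire, 8 burn out
  F.TFTT
  ....FT
  .....F
  .....T
  F....F
  TFF.F.
Step 4: 5 trees catch fire, 9 burn out
  ..F.FT
  .....F
  ......
  .....F
  ......
  F.....

..F.FT
.....F
......
.....F
......
F.....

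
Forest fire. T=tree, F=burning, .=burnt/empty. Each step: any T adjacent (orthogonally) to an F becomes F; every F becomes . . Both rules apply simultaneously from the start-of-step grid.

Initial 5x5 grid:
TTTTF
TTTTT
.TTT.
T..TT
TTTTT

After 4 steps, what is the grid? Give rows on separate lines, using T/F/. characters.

Step 1: 2 trees catch fire, 1 burn out
  TTTF.
  TTTTF
  .TTT.
  T..TT
  TTTTT
Step 2: 2 trees catch fire, 2 burn out
  TTF..
  TTTF.
  .TTT.
  T..TT
  TTTTT
Step 3: 3 trees catch fire, 2 burn out
  TF...
  TTF..
  .TTF.
  T..TT
  TTTTT
Step 4: 4 trees catch fire, 3 burn out
  F....
  TF...
  .TF..
  T..FT
  TTTTT

F....
TF...
.TF..
T..FT
TTTTT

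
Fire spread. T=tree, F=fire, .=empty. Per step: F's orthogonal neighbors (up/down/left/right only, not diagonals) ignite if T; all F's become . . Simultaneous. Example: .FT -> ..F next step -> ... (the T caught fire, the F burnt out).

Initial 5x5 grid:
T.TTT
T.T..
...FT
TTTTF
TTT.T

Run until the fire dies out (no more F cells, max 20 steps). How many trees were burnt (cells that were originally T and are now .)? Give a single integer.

Answer: 9

Derivation:
Step 1: +3 fires, +2 burnt (F count now 3)
Step 2: +1 fires, +3 burnt (F count now 1)
Step 3: +2 fires, +1 burnt (F count now 2)
Step 4: +2 fires, +2 burnt (F count now 2)
Step 5: +1 fires, +2 burnt (F count now 1)
Step 6: +0 fires, +1 burnt (F count now 0)
Fire out after step 6
Initially T: 15, now '.': 19
Total burnt (originally-T cells now '.'): 9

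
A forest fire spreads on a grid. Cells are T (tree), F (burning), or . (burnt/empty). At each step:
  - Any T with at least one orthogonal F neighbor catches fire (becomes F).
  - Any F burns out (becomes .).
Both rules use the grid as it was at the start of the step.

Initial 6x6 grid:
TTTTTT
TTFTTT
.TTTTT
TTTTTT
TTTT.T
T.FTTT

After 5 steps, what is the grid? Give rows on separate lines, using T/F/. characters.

Step 1: 6 trees catch fire, 2 burn out
  TTFTTT
  TF.FTT
  .TFTTT
  TTTTTT
  TTFT.T
  T..FTT
Step 2: 10 trees catch fire, 6 burn out
  TF.FTT
  F...FT
  .F.FTT
  TTFTTT
  TF.F.T
  T...FT
Step 3: 8 trees catch fire, 10 burn out
  F...FT
  .....F
  ....FT
  TF.FTT
  F....T
  T....F
Step 4: 6 trees catch fire, 8 burn out
  .....F
  ......
  .....F
  F...FT
  .....F
  F.....
Step 5: 1 trees catch fire, 6 burn out
  ......
  ......
  ......
  .....F
  ......
  ......

......
......
......
.....F
......
......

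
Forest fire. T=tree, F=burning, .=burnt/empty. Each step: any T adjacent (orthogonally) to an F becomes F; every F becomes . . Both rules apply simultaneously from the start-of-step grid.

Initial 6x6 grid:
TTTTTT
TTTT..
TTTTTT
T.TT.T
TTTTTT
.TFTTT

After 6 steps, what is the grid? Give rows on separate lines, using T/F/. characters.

Step 1: 3 trees catch fire, 1 burn out
  TTTTTT
  TTTT..
  TTTTTT
  T.TT.T
  TTFTTT
  .F.FTT
Step 2: 4 trees catch fire, 3 burn out
  TTTTTT
  TTTT..
  TTTTTT
  T.FT.T
  TF.FTT
  ....FT
Step 3: 5 trees catch fire, 4 burn out
  TTTTTT
  TTTT..
  TTFTTT
  T..F.T
  F...FT
  .....F
Step 4: 5 trees catch fire, 5 burn out
  TTTTTT
  TTFT..
  TF.FTT
  F....T
  .....F
  ......
Step 5: 6 trees catch fire, 5 burn out
  TTFTTT
  TF.F..
  F...FT
  .....F
  ......
  ......
Step 6: 4 trees catch fire, 6 burn out
  TF.FTT
  F.....
  .....F
  ......
  ......
  ......

TF.FTT
F.....
.....F
......
......
......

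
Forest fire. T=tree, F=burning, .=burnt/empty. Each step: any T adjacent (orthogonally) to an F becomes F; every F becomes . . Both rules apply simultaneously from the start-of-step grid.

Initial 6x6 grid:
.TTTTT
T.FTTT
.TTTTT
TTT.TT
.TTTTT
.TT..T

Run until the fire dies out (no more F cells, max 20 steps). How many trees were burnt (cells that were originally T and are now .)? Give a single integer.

Step 1: +3 fires, +1 burnt (F count now 3)
Step 2: +6 fires, +3 burnt (F count now 6)
Step 3: +5 fires, +6 burnt (F count now 5)
Step 4: +7 fires, +5 burnt (F count now 7)
Step 5: +3 fires, +7 burnt (F count now 3)
Step 6: +1 fires, +3 burnt (F count now 1)
Step 7: +1 fires, +1 burnt (F count now 1)
Step 8: +0 fires, +1 burnt (F count now 0)
Fire out after step 8
Initially T: 27, now '.': 35
Total burnt (originally-T cells now '.'): 26

Answer: 26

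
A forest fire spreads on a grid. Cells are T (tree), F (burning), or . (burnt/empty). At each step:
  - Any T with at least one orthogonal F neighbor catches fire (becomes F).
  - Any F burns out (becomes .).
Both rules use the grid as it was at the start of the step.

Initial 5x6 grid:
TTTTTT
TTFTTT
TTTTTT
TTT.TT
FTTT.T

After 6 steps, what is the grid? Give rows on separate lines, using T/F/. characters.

Step 1: 6 trees catch fire, 2 burn out
  TTFTTT
  TF.FTT
  TTFTTT
  FTT.TT
  .FTT.T
Step 2: 10 trees catch fire, 6 burn out
  TF.FTT
  F...FT
  FF.FTT
  .FF.TT
  ..FT.T
Step 3: 5 trees catch fire, 10 burn out
  F...FT
  .....F
  ....FT
  ....TT
  ...F.T
Step 4: 3 trees catch fire, 5 burn out
  .....F
  ......
  .....F
  ....FT
  .....T
Step 5: 1 trees catch fire, 3 burn out
  ......
  ......
  ......
  .....F
  .....T
Step 6: 1 trees catch fire, 1 burn out
  ......
  ......
  ......
  ......
  .....F

......
......
......
......
.....F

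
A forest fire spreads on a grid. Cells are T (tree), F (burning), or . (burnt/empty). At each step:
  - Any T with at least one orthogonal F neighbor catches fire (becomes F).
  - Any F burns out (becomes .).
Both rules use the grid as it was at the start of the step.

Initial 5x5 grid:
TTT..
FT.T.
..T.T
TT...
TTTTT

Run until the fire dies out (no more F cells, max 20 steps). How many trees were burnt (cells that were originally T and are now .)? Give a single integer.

Step 1: +2 fires, +1 burnt (F count now 2)
Step 2: +1 fires, +2 burnt (F count now 1)
Step 3: +1 fires, +1 burnt (F count now 1)
Step 4: +0 fires, +1 burnt (F count now 0)
Fire out after step 4
Initially T: 14, now '.': 15
Total burnt (originally-T cells now '.'): 4

Answer: 4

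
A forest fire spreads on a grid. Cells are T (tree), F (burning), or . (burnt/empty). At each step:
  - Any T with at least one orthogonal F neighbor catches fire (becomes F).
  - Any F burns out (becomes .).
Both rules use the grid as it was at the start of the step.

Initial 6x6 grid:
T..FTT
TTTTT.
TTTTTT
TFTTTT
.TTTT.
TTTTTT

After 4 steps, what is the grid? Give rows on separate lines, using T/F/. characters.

Step 1: 6 trees catch fire, 2 burn out
  T...FT
  TTTFT.
  TFTTTT
  F.FTTT
  .FTTT.
  TTTTTT
Step 2: 10 trees catch fire, 6 burn out
  T....F
  TFF.F.
  F.FFTT
  ...FTT
  ..FTT.
  TFTTTT
Step 3: 6 trees catch fire, 10 burn out
  T.....
  F.....
  ....FT
  ....FT
  ...FT.
  F.FTTT
Step 4: 5 trees catch fire, 6 burn out
  F.....
  ......
  .....F
  .....F
  ....F.
  ...FTT

F.....
......
.....F
.....F
....F.
...FTT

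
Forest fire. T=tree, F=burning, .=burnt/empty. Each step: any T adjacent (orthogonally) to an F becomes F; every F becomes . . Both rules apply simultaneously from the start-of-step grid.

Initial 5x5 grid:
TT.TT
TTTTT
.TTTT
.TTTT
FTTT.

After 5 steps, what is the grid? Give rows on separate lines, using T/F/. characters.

Step 1: 1 trees catch fire, 1 burn out
  TT.TT
  TTTTT
  .TTTT
  .TTTT
  .FTT.
Step 2: 2 trees catch fire, 1 burn out
  TT.TT
  TTTTT
  .TTTT
  .FTTT
  ..FT.
Step 3: 3 trees catch fire, 2 burn out
  TT.TT
  TTTTT
  .FTTT
  ..FTT
  ...F.
Step 4: 3 trees catch fire, 3 burn out
  TT.TT
  TFTTT
  ..FTT
  ...FT
  .....
Step 5: 5 trees catch fire, 3 burn out
  TF.TT
  F.FTT
  ...FT
  ....F
  .....

TF.TT
F.FTT
...FT
....F
.....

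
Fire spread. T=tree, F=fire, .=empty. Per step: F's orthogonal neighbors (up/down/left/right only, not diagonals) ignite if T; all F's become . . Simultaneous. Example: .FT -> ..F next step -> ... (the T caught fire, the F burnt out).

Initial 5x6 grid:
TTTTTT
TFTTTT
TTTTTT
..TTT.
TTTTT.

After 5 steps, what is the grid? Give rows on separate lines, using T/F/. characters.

Step 1: 4 trees catch fire, 1 burn out
  TFTTTT
  F.FTTT
  TFTTTT
  ..TTT.
  TTTTT.
Step 2: 5 trees catch fire, 4 burn out
  F.FTTT
  ...FTT
  F.FTTT
  ..TTT.
  TTTTT.
Step 3: 4 trees catch fire, 5 burn out
  ...FTT
  ....FT
  ...FTT
  ..FTT.
  TTTTT.
Step 4: 5 trees catch fire, 4 burn out
  ....FT
  .....F
  ....FT
  ...FT.
  TTFTT.
Step 5: 5 trees catch fire, 5 burn out
  .....F
  ......
  .....F
  ....F.
  TF.FT.

.....F
......
.....F
....F.
TF.FT.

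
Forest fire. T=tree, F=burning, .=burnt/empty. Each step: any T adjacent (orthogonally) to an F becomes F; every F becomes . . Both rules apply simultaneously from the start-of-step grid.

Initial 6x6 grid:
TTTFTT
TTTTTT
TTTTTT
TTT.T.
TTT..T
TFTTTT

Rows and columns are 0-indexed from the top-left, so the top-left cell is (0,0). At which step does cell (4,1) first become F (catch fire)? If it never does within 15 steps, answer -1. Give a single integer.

Step 1: cell (4,1)='F' (+6 fires, +2 burnt)
  -> target ignites at step 1
Step 2: cell (4,1)='.' (+9 fires, +6 burnt)
Step 3: cell (4,1)='.' (+9 fires, +9 burnt)
Step 4: cell (4,1)='.' (+5 fires, +9 burnt)
Step 5: cell (4,1)='.' (+1 fires, +5 burnt)
Step 6: cell (4,1)='.' (+0 fires, +1 burnt)
  fire out at step 6

1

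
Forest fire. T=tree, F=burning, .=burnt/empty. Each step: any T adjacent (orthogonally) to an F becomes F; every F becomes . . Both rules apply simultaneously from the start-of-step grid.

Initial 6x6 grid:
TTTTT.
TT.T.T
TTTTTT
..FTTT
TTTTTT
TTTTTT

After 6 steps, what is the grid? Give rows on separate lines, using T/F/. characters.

Step 1: 3 trees catch fire, 1 burn out
  TTTTT.
  TT.T.T
  TTFTTT
  ...FTT
  TTFTTT
  TTTTTT
Step 2: 6 trees catch fire, 3 burn out
  TTTTT.
  TT.T.T
  TF.FTT
  ....FT
  TF.FTT
  TTFTTT
Step 3: 9 trees catch fire, 6 burn out
  TTTTT.
  TF.F.T
  F...FT
  .....F
  F...FT
  TF.FTT
Step 4: 7 trees catch fire, 9 burn out
  TFTFT.
  F....T
  .....F
  ......
  .....F
  F...FT
Step 5: 5 trees catch fire, 7 burn out
  F.F.F.
  .....F
  ......
  ......
  ......
  .....F
Step 6: 0 trees catch fire, 5 burn out
  ......
  ......
  ......
  ......
  ......
  ......

......
......
......
......
......
......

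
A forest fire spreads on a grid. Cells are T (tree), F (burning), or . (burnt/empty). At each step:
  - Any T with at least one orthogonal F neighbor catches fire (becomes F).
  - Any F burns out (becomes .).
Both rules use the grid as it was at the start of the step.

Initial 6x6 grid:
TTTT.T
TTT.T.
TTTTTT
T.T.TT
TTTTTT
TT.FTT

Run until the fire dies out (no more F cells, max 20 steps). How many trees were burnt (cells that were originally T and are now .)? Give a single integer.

Answer: 28

Derivation:
Step 1: +2 fires, +1 burnt (F count now 2)
Step 2: +3 fires, +2 burnt (F count now 3)
Step 3: +4 fires, +3 burnt (F count now 4)
Step 4: +5 fires, +4 burnt (F count now 5)
Step 5: +7 fires, +5 burnt (F count now 7)
Step 6: +3 fires, +7 burnt (F count now 3)
Step 7: +3 fires, +3 burnt (F count now 3)
Step 8: +1 fires, +3 burnt (F count now 1)
Step 9: +0 fires, +1 burnt (F count now 0)
Fire out after step 9
Initially T: 29, now '.': 35
Total burnt (originally-T cells now '.'): 28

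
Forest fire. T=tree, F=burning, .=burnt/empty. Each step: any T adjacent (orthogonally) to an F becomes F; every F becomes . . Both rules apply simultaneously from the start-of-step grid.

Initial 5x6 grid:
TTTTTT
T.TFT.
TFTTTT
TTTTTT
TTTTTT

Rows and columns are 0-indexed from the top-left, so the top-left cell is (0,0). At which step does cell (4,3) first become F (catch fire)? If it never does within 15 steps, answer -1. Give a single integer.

Step 1: cell (4,3)='T' (+7 fires, +2 burnt)
Step 2: cell (4,3)='T' (+8 fires, +7 burnt)
Step 3: cell (4,3)='F' (+8 fires, +8 burnt)
  -> target ignites at step 3
Step 4: cell (4,3)='.' (+2 fires, +8 burnt)
Step 5: cell (4,3)='.' (+1 fires, +2 burnt)
Step 6: cell (4,3)='.' (+0 fires, +1 burnt)
  fire out at step 6

3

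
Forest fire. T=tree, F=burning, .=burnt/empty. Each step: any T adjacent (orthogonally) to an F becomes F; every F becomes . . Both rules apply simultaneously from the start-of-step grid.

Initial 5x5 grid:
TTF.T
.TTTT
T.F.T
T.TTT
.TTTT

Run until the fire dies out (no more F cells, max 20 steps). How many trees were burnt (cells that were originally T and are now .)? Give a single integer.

Step 1: +3 fires, +2 burnt (F count now 3)
Step 2: +5 fires, +3 burnt (F count now 5)
Step 3: +4 fires, +5 burnt (F count now 4)
Step 4: +3 fires, +4 burnt (F count now 3)
Step 5: +0 fires, +3 burnt (F count now 0)
Fire out after step 5
Initially T: 17, now '.': 23
Total burnt (originally-T cells now '.'): 15

Answer: 15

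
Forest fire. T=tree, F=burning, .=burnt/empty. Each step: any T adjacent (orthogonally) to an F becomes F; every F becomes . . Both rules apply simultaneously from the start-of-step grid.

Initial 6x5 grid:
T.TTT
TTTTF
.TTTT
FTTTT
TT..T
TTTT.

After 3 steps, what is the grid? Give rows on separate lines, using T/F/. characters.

Step 1: 5 trees catch fire, 2 burn out
  T.TTF
  TTTF.
  .TTTF
  .FTTT
  FT..T
  TTTT.
Step 2: 8 trees catch fire, 5 burn out
  T.TF.
  TTF..
  .FTF.
  ..FTF
  .F..T
  FTTT.
Step 3: 6 trees catch fire, 8 burn out
  T.F..
  TF...
  ..F..
  ...F.
  ....F
  .FTT.

T.F..
TF...
..F..
...F.
....F
.FTT.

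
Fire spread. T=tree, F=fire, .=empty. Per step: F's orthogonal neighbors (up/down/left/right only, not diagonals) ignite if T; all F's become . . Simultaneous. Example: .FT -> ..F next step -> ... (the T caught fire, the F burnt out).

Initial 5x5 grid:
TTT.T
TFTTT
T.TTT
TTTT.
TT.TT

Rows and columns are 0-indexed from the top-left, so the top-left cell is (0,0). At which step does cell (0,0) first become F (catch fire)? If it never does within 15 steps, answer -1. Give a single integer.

Step 1: cell (0,0)='T' (+3 fires, +1 burnt)
Step 2: cell (0,0)='F' (+5 fires, +3 burnt)
  -> target ignites at step 2
Step 3: cell (0,0)='.' (+4 fires, +5 burnt)
Step 4: cell (0,0)='.' (+5 fires, +4 burnt)
Step 5: cell (0,0)='.' (+2 fires, +5 burnt)
Step 6: cell (0,0)='.' (+1 fires, +2 burnt)
Step 7: cell (0,0)='.' (+0 fires, +1 burnt)
  fire out at step 7

2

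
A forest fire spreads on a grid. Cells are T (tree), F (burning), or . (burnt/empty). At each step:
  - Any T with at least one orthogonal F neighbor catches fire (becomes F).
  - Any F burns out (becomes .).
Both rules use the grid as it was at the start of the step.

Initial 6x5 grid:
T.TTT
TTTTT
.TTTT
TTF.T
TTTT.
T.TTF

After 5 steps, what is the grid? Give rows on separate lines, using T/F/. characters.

Step 1: 4 trees catch fire, 2 burn out
  T.TTT
  TTTTT
  .TFTT
  TF..T
  TTFT.
  T.TF.
Step 2: 7 trees catch fire, 4 burn out
  T.TTT
  TTFTT
  .F.FT
  F...T
  TF.F.
  T.F..
Step 3: 5 trees catch fire, 7 burn out
  T.FTT
  TF.FT
  ....F
  ....T
  F....
  T....
Step 4: 5 trees catch fire, 5 burn out
  T..FT
  F...F
  .....
  ....F
  .....
  F....
Step 5: 2 trees catch fire, 5 burn out
  F...F
  .....
  .....
  .....
  .....
  .....

F...F
.....
.....
.....
.....
.....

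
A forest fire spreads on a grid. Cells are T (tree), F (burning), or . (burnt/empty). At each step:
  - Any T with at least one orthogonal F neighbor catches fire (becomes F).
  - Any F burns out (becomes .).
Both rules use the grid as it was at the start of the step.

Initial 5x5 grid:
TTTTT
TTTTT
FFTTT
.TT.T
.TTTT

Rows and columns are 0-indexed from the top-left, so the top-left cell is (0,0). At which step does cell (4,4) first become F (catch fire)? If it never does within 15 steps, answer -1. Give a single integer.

Step 1: cell (4,4)='T' (+4 fires, +2 burnt)
Step 2: cell (4,4)='T' (+6 fires, +4 burnt)
Step 3: cell (4,4)='T' (+4 fires, +6 burnt)
Step 4: cell (4,4)='T' (+4 fires, +4 burnt)
Step 5: cell (4,4)='F' (+2 fires, +4 burnt)
  -> target ignites at step 5
Step 6: cell (4,4)='.' (+0 fires, +2 burnt)
  fire out at step 6

5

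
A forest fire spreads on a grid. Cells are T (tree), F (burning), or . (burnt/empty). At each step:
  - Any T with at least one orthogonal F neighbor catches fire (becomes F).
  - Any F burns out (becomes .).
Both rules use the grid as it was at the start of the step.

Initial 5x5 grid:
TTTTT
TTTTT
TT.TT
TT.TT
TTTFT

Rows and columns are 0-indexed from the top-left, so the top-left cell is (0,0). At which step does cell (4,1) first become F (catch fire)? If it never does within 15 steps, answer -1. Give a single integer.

Step 1: cell (4,1)='T' (+3 fires, +1 burnt)
Step 2: cell (4,1)='F' (+3 fires, +3 burnt)
  -> target ignites at step 2
Step 3: cell (4,1)='.' (+4 fires, +3 burnt)
Step 4: cell (4,1)='.' (+5 fires, +4 burnt)
Step 5: cell (4,1)='.' (+4 fires, +5 burnt)
Step 6: cell (4,1)='.' (+2 fires, +4 burnt)
Step 7: cell (4,1)='.' (+1 fires, +2 burnt)
Step 8: cell (4,1)='.' (+0 fires, +1 burnt)
  fire out at step 8

2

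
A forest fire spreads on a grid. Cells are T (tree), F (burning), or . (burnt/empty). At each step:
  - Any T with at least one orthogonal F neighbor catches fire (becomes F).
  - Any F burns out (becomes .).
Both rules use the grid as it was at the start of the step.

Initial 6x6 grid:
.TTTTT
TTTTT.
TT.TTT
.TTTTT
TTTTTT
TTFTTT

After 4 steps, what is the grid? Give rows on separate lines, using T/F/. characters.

Step 1: 3 trees catch fire, 1 burn out
  .TTTTT
  TTTTT.
  TT.TTT
  .TTTTT
  TTFTTT
  TF.FTT
Step 2: 5 trees catch fire, 3 burn out
  .TTTTT
  TTTTT.
  TT.TTT
  .TFTTT
  TF.FTT
  F...FT
Step 3: 5 trees catch fire, 5 burn out
  .TTTTT
  TTTTT.
  TT.TTT
  .F.FTT
  F...FT
  .....F
Step 4: 4 trees catch fire, 5 burn out
  .TTTTT
  TTTTT.
  TF.FTT
  ....FT
  .....F
  ......

.TTTTT
TTTTT.
TF.FTT
....FT
.....F
......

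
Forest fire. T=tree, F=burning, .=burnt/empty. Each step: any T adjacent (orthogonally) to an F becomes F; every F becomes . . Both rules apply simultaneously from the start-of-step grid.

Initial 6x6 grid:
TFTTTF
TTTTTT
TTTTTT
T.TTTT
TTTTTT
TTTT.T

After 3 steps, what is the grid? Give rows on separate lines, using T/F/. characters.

Step 1: 5 trees catch fire, 2 burn out
  F.FTF.
  TFTTTF
  TTTTTT
  T.TTTT
  TTTTTT
  TTTT.T
Step 2: 6 trees catch fire, 5 burn out
  ...F..
  F.FTF.
  TFTTTF
  T.TTTT
  TTTTTT
  TTTT.T
Step 3: 5 trees catch fire, 6 burn out
  ......
  ...F..
  F.FTF.
  T.TTTF
  TTTTTT
  TTTT.T

......
...F..
F.FTF.
T.TTTF
TTTTTT
TTTT.T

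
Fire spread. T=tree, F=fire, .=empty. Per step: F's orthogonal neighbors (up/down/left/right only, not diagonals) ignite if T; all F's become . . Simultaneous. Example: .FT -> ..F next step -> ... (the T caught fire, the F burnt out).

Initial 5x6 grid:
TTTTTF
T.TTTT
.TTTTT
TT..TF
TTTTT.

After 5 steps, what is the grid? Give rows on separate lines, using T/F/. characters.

Step 1: 4 trees catch fire, 2 burn out
  TTTTF.
  T.TTTF
  .TTTTF
  TT..F.
  TTTTT.
Step 2: 4 trees catch fire, 4 burn out
  TTTF..
  T.TTF.
  .TTTF.
  TT....
  TTTTF.
Step 3: 4 trees catch fire, 4 burn out
  TTF...
  T.TF..
  .TTF..
  TT....
  TTTF..
Step 4: 4 trees catch fire, 4 burn out
  TF....
  T.F...
  .TF...
  TT....
  TTF...
Step 5: 3 trees catch fire, 4 burn out
  F.....
  T.....
  .F....
  TT....
  TF....

F.....
T.....
.F....
TT....
TF....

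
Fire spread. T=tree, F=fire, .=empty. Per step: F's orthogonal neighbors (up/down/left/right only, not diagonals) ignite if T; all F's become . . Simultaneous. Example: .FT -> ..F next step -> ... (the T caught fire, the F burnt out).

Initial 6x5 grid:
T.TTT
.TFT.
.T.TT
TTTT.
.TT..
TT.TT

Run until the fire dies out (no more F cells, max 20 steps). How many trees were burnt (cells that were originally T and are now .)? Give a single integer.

Step 1: +3 fires, +1 burnt (F count now 3)
Step 2: +3 fires, +3 burnt (F count now 3)
Step 3: +4 fires, +3 burnt (F count now 4)
Step 4: +3 fires, +4 burnt (F count now 3)
Step 5: +2 fires, +3 burnt (F count now 2)
Step 6: +1 fires, +2 burnt (F count now 1)
Step 7: +0 fires, +1 burnt (F count now 0)
Fire out after step 7
Initially T: 19, now '.': 27
Total burnt (originally-T cells now '.'): 16

Answer: 16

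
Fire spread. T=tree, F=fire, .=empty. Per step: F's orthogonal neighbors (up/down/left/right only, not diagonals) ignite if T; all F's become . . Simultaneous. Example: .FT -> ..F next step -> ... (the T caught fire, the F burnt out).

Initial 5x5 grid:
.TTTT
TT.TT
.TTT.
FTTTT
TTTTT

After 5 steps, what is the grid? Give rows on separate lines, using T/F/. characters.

Step 1: 2 trees catch fire, 1 burn out
  .TTTT
  TT.TT
  .TTT.
  .FTTT
  FTTTT
Step 2: 3 trees catch fire, 2 burn out
  .TTTT
  TT.TT
  .FTT.
  ..FTT
  .FTTT
Step 3: 4 trees catch fire, 3 burn out
  .TTTT
  TF.TT
  ..FT.
  ...FT
  ..FTT
Step 4: 5 trees catch fire, 4 burn out
  .FTTT
  F..TT
  ...F.
  ....F
  ...FT
Step 5: 3 trees catch fire, 5 burn out
  ..FTT
  ...FT
  .....
  .....
  ....F

..FTT
...FT
.....
.....
....F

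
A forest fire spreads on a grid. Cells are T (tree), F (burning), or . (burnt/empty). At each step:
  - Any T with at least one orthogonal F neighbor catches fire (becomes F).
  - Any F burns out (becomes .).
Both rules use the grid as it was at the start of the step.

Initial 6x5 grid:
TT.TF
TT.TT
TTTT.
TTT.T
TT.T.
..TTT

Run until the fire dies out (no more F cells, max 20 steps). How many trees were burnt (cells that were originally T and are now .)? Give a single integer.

Answer: 16

Derivation:
Step 1: +2 fires, +1 burnt (F count now 2)
Step 2: +1 fires, +2 burnt (F count now 1)
Step 3: +1 fires, +1 burnt (F count now 1)
Step 4: +1 fires, +1 burnt (F count now 1)
Step 5: +2 fires, +1 burnt (F count now 2)
Step 6: +3 fires, +2 burnt (F count now 3)
Step 7: +4 fires, +3 burnt (F count now 4)
Step 8: +2 fires, +4 burnt (F count now 2)
Step 9: +0 fires, +2 burnt (F count now 0)
Fire out after step 9
Initially T: 21, now '.': 25
Total burnt (originally-T cells now '.'): 16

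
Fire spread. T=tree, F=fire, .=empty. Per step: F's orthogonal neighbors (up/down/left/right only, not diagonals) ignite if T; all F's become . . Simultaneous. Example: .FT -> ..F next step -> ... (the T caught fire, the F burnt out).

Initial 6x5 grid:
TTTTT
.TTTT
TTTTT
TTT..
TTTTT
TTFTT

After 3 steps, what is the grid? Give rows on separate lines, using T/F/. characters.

Step 1: 3 trees catch fire, 1 burn out
  TTTTT
  .TTTT
  TTTTT
  TTT..
  TTFTT
  TF.FT
Step 2: 5 trees catch fire, 3 burn out
  TTTTT
  .TTTT
  TTTTT
  TTF..
  TF.FT
  F...F
Step 3: 4 trees catch fire, 5 burn out
  TTTTT
  .TTTT
  TTFTT
  TF...
  F...F
  .....

TTTTT
.TTTT
TTFTT
TF...
F...F
.....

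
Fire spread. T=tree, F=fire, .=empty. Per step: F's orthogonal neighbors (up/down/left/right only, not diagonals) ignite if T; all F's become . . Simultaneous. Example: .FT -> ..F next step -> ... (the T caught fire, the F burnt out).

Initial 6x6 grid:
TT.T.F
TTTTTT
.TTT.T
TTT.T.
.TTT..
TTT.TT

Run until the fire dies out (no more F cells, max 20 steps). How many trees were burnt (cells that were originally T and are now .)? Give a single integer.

Answer: 22

Derivation:
Step 1: +1 fires, +1 burnt (F count now 1)
Step 2: +2 fires, +1 burnt (F count now 2)
Step 3: +1 fires, +2 burnt (F count now 1)
Step 4: +3 fires, +1 burnt (F count now 3)
Step 5: +2 fires, +3 burnt (F count now 2)
Step 6: +4 fires, +2 burnt (F count now 4)
Step 7: +3 fires, +4 burnt (F count now 3)
Step 8: +4 fires, +3 burnt (F count now 4)
Step 9: +1 fires, +4 burnt (F count now 1)
Step 10: +1 fires, +1 burnt (F count now 1)
Step 11: +0 fires, +1 burnt (F count now 0)
Fire out after step 11
Initially T: 25, now '.': 33
Total burnt (originally-T cells now '.'): 22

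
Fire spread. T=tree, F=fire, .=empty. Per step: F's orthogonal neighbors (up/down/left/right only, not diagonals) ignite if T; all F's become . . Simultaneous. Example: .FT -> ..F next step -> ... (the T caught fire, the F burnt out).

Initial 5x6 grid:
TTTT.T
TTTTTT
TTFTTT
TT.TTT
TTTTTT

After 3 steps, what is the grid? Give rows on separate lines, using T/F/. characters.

Step 1: 3 trees catch fire, 1 burn out
  TTTT.T
  TTFTTT
  TF.FTT
  TT.TTT
  TTTTTT
Step 2: 7 trees catch fire, 3 burn out
  TTFT.T
  TF.FTT
  F...FT
  TF.FTT
  TTTTTT
Step 3: 9 trees catch fire, 7 burn out
  TF.F.T
  F...FT
  .....F
  F...FT
  TFTFTT

TF.F.T
F...FT
.....F
F...FT
TFTFTT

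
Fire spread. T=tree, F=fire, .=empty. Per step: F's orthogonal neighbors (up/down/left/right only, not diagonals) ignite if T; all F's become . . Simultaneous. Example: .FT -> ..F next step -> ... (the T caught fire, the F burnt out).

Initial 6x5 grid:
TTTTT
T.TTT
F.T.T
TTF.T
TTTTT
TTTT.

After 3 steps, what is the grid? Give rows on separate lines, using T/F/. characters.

Step 1: 5 trees catch fire, 2 burn out
  TTTTT
  F.TTT
  ..F.T
  FF..T
  TTFTT
  TTTT.
Step 2: 6 trees catch fire, 5 burn out
  FTTTT
  ..FTT
  ....T
  ....T
  FF.FT
  TTFT.
Step 3: 7 trees catch fire, 6 burn out
  .FFTT
  ...FT
  ....T
  ....T
  ....F
  FF.F.

.FFTT
...FT
....T
....T
....F
FF.F.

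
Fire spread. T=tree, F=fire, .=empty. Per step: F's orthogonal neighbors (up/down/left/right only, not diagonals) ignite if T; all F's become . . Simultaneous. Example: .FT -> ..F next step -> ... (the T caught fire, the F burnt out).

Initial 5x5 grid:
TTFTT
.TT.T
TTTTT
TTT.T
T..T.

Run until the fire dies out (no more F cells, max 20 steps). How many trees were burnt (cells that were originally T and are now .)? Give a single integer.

Step 1: +3 fires, +1 burnt (F count now 3)
Step 2: +4 fires, +3 burnt (F count now 4)
Step 3: +4 fires, +4 burnt (F count now 4)
Step 4: +3 fires, +4 burnt (F count now 3)
Step 5: +2 fires, +3 burnt (F count now 2)
Step 6: +1 fires, +2 burnt (F count now 1)
Step 7: +0 fires, +1 burnt (F count now 0)
Fire out after step 7
Initially T: 18, now '.': 24
Total burnt (originally-T cells now '.'): 17

Answer: 17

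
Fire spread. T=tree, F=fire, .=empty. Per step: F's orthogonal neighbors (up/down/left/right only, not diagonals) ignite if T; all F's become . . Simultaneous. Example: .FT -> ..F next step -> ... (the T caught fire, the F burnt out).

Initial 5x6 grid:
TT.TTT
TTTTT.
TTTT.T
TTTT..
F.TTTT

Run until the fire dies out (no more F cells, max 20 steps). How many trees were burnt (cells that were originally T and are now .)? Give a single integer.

Step 1: +1 fires, +1 burnt (F count now 1)
Step 2: +2 fires, +1 burnt (F count now 2)
Step 3: +3 fires, +2 burnt (F count now 3)
Step 4: +5 fires, +3 burnt (F count now 5)
Step 5: +4 fires, +5 burnt (F count now 4)
Step 6: +2 fires, +4 burnt (F count now 2)
Step 7: +3 fires, +2 burnt (F count now 3)
Step 8: +1 fires, +3 burnt (F count now 1)
Step 9: +1 fires, +1 burnt (F count now 1)
Step 10: +0 fires, +1 burnt (F count now 0)
Fire out after step 10
Initially T: 23, now '.': 29
Total burnt (originally-T cells now '.'): 22

Answer: 22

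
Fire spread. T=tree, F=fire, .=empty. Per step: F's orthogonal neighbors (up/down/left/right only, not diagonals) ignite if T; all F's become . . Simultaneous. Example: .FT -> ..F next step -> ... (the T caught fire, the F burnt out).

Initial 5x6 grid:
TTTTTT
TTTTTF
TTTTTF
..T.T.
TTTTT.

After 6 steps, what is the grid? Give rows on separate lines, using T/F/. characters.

Step 1: 3 trees catch fire, 2 burn out
  TTTTTF
  TTTTF.
  TTTTF.
  ..T.T.
  TTTTT.
Step 2: 4 trees catch fire, 3 burn out
  TTTTF.
  TTTF..
  TTTF..
  ..T.F.
  TTTTT.
Step 3: 4 trees catch fire, 4 burn out
  TTTF..
  TTF...
  TTF...
  ..T...
  TTTTF.
Step 4: 5 trees catch fire, 4 burn out
  TTF...
  TF....
  TF....
  ..F...
  TTTF..
Step 5: 4 trees catch fire, 5 burn out
  TF....
  F.....
  F.....
  ......
  TTF...
Step 6: 2 trees catch fire, 4 burn out
  F.....
  ......
  ......
  ......
  TF....

F.....
......
......
......
TF....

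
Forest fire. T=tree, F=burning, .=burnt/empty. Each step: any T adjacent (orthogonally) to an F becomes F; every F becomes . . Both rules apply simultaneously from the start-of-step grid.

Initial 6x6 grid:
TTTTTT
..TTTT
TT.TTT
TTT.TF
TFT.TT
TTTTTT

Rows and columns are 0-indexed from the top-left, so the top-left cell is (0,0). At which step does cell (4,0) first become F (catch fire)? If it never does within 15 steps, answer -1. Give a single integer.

Step 1: cell (4,0)='F' (+7 fires, +2 burnt)
  -> target ignites at step 1
Step 2: cell (4,0)='.' (+9 fires, +7 burnt)
Step 3: cell (4,0)='.' (+6 fires, +9 burnt)
Step 4: cell (4,0)='.' (+2 fires, +6 burnt)
Step 5: cell (4,0)='.' (+2 fires, +2 burnt)
Step 6: cell (4,0)='.' (+1 fires, +2 burnt)
Step 7: cell (4,0)='.' (+1 fires, +1 burnt)
Step 8: cell (4,0)='.' (+1 fires, +1 burnt)
Step 9: cell (4,0)='.' (+0 fires, +1 burnt)
  fire out at step 9

1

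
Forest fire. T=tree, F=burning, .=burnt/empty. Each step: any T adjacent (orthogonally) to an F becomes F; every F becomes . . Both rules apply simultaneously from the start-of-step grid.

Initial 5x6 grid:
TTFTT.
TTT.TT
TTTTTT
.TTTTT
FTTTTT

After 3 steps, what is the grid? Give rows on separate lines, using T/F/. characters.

Step 1: 4 trees catch fire, 2 burn out
  TF.FT.
  TTF.TT
  TTTTTT
  .TTTTT
  .FTTTT
Step 2: 6 trees catch fire, 4 burn out
  F...F.
  TF..TT
  TTFTTT
  .FTTTT
  ..FTTT
Step 3: 6 trees catch fire, 6 burn out
  ......
  F...FT
  TF.FTT
  ..FTTT
  ...FTT

......
F...FT
TF.FTT
..FTTT
...FTT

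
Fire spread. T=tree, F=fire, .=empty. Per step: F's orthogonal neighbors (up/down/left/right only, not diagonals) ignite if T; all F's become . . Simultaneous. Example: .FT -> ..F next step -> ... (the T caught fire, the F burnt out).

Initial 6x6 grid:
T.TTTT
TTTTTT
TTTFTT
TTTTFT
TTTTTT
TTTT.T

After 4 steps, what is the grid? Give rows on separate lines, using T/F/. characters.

Step 1: 6 trees catch fire, 2 burn out
  T.TTTT
  TTTFTT
  TTF.FT
  TTTF.F
  TTTTFT
  TTTT.T
Step 2: 8 trees catch fire, 6 burn out
  T.TFTT
  TTF.FT
  TF...F
  TTF...
  TTTF.F
  TTTT.T
Step 3: 9 trees catch fire, 8 burn out
  T.F.FT
  TF...F
  F.....
  TF....
  TTF...
  TTTF.F
Step 4: 5 trees catch fire, 9 burn out
  T....F
  F.....
  ......
  F.....
  TF....
  TTF...

T....F
F.....
......
F.....
TF....
TTF...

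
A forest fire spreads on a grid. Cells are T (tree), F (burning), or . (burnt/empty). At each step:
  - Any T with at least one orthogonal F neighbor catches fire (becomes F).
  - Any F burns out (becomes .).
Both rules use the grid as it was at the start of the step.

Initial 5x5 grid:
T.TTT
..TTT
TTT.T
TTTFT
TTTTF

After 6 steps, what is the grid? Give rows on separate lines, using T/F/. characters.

Step 1: 3 trees catch fire, 2 burn out
  T.TTT
  ..TTT
  TTT.T
  TTF.F
  TTTF.
Step 2: 4 trees catch fire, 3 burn out
  T.TTT
  ..TTT
  TTF.F
  TF...
  TTF..
Step 3: 5 trees catch fire, 4 burn out
  T.TTT
  ..FTF
  TF...
  F....
  TF...
Step 4: 5 trees catch fire, 5 burn out
  T.FTF
  ...F.
  F....
  .....
  F....
Step 5: 1 trees catch fire, 5 burn out
  T..F.
  .....
  .....
  .....
  .....
Step 6: 0 trees catch fire, 1 burn out
  T....
  .....
  .....
  .....
  .....

T....
.....
.....
.....
.....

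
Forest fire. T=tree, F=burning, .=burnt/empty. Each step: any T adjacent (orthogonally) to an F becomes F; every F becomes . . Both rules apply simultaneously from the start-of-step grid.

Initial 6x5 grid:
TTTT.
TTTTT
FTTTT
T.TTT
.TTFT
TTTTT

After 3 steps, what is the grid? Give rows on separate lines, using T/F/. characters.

Step 1: 7 trees catch fire, 2 burn out
  TTTT.
  FTTTT
  .FTTT
  F.TFT
  .TF.F
  TTTFT
Step 2: 9 trees catch fire, 7 burn out
  FTTT.
  .FTTT
  ..FFT
  ..F.F
  .F...
  TTF.F
Step 3: 5 trees catch fire, 9 burn out
  .FTT.
  ..FFT
  ....F
  .....
  .....
  TF...

.FTT.
..FFT
....F
.....
.....
TF...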